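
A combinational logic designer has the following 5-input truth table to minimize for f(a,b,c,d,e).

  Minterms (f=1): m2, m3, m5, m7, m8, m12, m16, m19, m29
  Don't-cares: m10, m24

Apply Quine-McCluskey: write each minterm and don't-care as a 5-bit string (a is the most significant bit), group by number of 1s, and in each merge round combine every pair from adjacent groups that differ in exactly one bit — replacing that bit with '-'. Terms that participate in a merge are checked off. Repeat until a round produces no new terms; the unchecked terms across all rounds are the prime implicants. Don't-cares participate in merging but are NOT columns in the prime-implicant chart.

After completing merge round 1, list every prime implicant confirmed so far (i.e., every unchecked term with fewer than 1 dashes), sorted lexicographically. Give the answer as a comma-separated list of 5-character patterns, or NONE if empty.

[col 0] 00010*, 00011*, 00101*, 00111*, 01000*, 01010*, 01100*, 10000*, 10011*, 11000*, 11101
[col 1] -0011, -1000, 0-010, 00-11, 0001-, 001-1, 01-00, 010-0, 1-000
Prime implicants: -0011, -1000, 0-010, 00-11, 0001-, 001-1, 01-00, 010-0, 1-000, 11101

11101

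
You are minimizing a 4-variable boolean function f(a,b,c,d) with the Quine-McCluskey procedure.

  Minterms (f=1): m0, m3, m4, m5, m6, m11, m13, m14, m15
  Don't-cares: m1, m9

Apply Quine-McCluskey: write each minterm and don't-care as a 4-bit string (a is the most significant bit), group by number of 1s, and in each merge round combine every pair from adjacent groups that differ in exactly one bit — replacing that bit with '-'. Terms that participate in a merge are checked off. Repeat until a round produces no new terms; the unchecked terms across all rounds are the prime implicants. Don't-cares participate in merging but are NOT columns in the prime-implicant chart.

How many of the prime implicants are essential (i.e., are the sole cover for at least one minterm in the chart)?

2

Round 0: 0000✓ 0001✓ 0011✓ 0100✓ 0101✓ 0110✓ 1001✓ 1011✓ 1101✓ 1110✓ 1111✓
Round 1: -001✓ -011✓ -101✓ -110 0-00✓ 0-01✓ 00-1✓ 000-✓ 01-0 010-✓ 1-01✓ 1-11✓ 10-1✓ 11-1✓ 111-
Round 2: --01 -0-1 0-0- 1--1
PIs = {--01, -0-1, -110, 0-0-, 01-0, 1--1, 111-}
Coverage chart:
  m0: 0-0- ←essential
  m3: -0-1 ←essential
  m4: 0-0-,01-0
  m5: --01,0-0-
  m6: -110,01-0
  m11: -0-1,1--1
  m13: --01,1--1
  m14: -110,111-
  m15: 1--1,111-
Essential: -0-1, 0-0-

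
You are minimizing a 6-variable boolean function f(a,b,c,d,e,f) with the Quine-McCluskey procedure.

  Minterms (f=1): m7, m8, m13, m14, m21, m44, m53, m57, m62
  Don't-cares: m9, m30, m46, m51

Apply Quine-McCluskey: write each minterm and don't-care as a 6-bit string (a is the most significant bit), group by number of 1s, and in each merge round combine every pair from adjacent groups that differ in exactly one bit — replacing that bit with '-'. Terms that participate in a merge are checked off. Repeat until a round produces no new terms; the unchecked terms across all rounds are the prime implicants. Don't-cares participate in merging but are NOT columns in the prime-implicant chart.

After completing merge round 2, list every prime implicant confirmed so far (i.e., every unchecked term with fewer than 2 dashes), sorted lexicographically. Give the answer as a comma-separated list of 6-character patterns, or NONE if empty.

Round 0: 000111 001000✓ 001001✓ 001101✓ 001110✓ 010101✓ 011110✓ 101100✓ 101110✓ 110011 110101✓ 111001 111110✓
Round 1: -01110✓ -10101 -11110✓ 0-1110✓ 001-01 00100- 1-1110✓ 1011-0
Round 2: --1110
PIs = {--1110, -10101, 000111, 001-01, 00100-, 1011-0, 110011, 111001}

-10101, 000111, 001-01, 00100-, 1011-0, 110011, 111001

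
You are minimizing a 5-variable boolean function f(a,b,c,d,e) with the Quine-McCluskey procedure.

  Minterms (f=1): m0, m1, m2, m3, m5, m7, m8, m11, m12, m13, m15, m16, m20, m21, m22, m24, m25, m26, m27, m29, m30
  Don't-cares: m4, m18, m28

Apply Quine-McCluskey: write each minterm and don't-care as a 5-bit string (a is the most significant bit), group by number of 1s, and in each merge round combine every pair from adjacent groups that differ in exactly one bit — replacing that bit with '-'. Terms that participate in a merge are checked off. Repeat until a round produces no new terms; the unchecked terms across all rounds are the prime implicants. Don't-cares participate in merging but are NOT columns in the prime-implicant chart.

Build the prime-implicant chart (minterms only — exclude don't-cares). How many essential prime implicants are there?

3

Round 0: 00000✓ 00001✓ 00010✓ 00011✓ 00100✓ 00101✓ 00111✓ 01000✓ 01011✓ 01100✓ 01101✓ 01111✓ 10000✓ 10010✓ 10100✓ 10101✓ 10110✓ 11000✓ 11001✓ 11010✓ 11011✓ 11100✓ 11101✓ 11110✓
Round 1: -0000✓ -0010✓ -0100✓ -0101✓ -1000✓ -1011 -1100✓ -1101✓ 0-000✓ 0-011✓ 0-100✓ 0-101✓ 0-111✓ 00-00✓ 00-01✓ 00-11✓ 000-0✓ 000-1✓ 0000-✓ 0001-✓ 001-1✓ 0010-✓ 01-00✓ 01-11✓ 011-1✓ 0110-✓ 1-000✓ 1-010✓ 1-100✓ 1-101✓ 1-110✓ 10-00✓ 10-10✓ 100-0✓ 101-0✓ 1010-✓ 11-00✓ 11-01✓ 11-10✓ 110-0✓ 110-1✓ 1100-✓ 1101-✓ 111-0✓ 1110-✓
Round 2: --000✓ --100✓ --101✓ -0-00✓ -00-0 -010-✓ -1-00✓ -110-✓ 0--00✓ 0--11 0-1-1 0-10-✓ 00--1 00-0- 000-- 1--00✓ 1--10✓ 1-0-0✓ 1-1-0✓ 1-10-✓ 10--0✓ 11--0✓ 11-0- 110--
Round 3: ---00 --10- 1---0
PIs = {---00, --10-, -00-0, -1011, 0--11, 0-1-1, 00--1, 00-0-, 000--, 1---0, 11-0-, 110--}
Coverage chart:
  m0: ---00,-00-0,00-0-,000--
  m1: 00--1,00-0-,000--
  m2: -00-0,000--
  m3: 0--11,00--1,000--
  m5: --10-,0-1-1,00--1,00-0-
  m7: 0--11,0-1-1,00--1
  m8: ---00 ←essential
  m11: -1011,0--11
  m12: ---00,--10-
  m13: --10-,0-1-1
  m15: 0--11,0-1-1
  m16: ---00,-00-0,1---0
  m20: ---00,--10-,1---0
  m21: --10- ←essential
  m22: 1---0 ←essential
  m24: ---00,1---0,11-0-,110--
  m25: 11-0-,110--
  m26: 1---0,110--
  m27: -1011,110--
  m29: --10-,11-0-
  m30: 1---0 ←essential
Essential: ---00, --10-, 1---0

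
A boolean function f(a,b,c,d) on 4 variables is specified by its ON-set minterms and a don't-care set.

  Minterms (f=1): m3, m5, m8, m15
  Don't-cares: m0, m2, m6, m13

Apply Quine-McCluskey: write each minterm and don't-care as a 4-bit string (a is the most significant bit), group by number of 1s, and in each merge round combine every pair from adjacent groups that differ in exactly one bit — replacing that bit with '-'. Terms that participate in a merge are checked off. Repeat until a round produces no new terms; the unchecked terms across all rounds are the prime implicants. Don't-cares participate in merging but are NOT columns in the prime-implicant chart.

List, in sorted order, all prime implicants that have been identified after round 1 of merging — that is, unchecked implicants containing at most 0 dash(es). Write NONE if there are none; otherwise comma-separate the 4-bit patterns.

[col 0] 0000*, 0010*, 0011*, 0101*, 0110*, 1000*, 1101*, 1111*
[col 1] -000, -101, 0-10, 00-0, 001-, 11-1
Prime implicants: -000, -101, 0-10, 00-0, 001-, 11-1

NONE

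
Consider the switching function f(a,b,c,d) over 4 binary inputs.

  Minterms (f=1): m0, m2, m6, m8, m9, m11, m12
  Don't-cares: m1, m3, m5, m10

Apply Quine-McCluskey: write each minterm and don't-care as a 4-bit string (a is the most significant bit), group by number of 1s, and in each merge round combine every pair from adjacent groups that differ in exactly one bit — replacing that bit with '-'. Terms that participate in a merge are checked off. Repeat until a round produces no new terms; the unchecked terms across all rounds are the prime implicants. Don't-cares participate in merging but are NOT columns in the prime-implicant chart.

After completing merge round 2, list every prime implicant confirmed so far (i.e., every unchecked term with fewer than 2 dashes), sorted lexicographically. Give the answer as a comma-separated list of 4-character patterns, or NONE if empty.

0-01, 0-10, 1-00

[col 0] 0000*, 0001*, 0010*, 0011*, 0101*, 0110*, 1000*, 1001*, 1010*, 1011*, 1100*
[col 1] -000*, -001*, -010*, -011*, 0-01, 0-10, 00-0*, 00-1*, 000-*, 001-*, 1-00, 10-0*, 10-1*, 100-*, 101-*
[col 2] -0-0*, -0-1*, -00-*, -01-*, 00--*, 10--*
[col 3] -0--
Prime implicants: -0--, 0-01, 0-10, 1-00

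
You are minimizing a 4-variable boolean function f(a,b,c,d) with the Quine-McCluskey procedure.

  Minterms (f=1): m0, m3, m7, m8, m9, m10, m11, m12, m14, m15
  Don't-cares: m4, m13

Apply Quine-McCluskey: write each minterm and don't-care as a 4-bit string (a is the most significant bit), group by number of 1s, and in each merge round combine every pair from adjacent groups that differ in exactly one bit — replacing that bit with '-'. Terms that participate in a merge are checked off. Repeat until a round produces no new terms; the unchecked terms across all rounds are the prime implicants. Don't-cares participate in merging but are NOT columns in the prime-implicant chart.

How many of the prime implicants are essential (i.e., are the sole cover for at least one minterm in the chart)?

3

size-2^0 implicants → 0000(✓)  0011(✓)  0100(✓)  0111(✓)  1000(✓)  1001(✓)  1010(✓)  1011(✓)  1100(✓)  1101(✓)  1110(✓)  1111(✓)
size-2^1 implicants → -000(✓)  -011(✓)  -100(✓)  -111(✓)  0-00(✓)  0-11(✓)  1-00(✓)  1-01(✓)  1-10(✓)  1-11(✓)  10-0(✓)  10-1(✓)  100-(✓)  101-(✓)  11-0(✓)  11-1(✓)  110-(✓)  111-(✓)
size-2^2 implicants → --00  --11  1--0(✓)  1--1(✓)  1-0-(✓)  1-1-(✓)  10--(✓)  11--(✓)
size-2^3 implicants → 1---
Unchecked terms (primes): --00, --11, 1---
Minterm coverage:
  m0 ⊆ --00 [E]
  m3 ⊆ --11 [E]
  m7 ⊆ --11 [E]
  m8 ⊆ --00,1---
  m9 ⊆ 1--- [E]
  m10 ⊆ 1--- [E]
  m11 ⊆ --11,1---
  m12 ⊆ --00,1---
  m14 ⊆ 1--- [E]
  m15 ⊆ --11,1---
E = {--00, --11, 1---}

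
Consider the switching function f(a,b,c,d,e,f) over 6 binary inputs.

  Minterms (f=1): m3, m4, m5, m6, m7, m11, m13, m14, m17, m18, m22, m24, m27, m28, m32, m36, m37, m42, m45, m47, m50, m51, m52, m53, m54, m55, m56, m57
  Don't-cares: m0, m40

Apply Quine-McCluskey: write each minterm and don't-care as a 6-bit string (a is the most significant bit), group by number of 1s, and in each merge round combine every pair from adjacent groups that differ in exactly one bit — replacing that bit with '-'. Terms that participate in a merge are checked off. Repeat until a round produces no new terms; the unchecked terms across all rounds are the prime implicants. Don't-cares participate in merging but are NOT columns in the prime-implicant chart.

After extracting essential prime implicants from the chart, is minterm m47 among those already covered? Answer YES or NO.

[col 0] 000000*, 000011*, 000100*, 000101*, 000110*, 000111*, 001011*, 001101*, 001110*, 010001, 010010*, 010110*, 011000*, 011011*, 011100*, 100000*, 100100*, 100101*, 101000*, 101010*, 101101*, 101111*, 110010*, 110011*, 110100*, 110101*, 110110*, 110111*, 111000*, 111001*
[col 1] -00000*, -00100*, -00101*, -01101*, -10010*, -10110*, -11000, 0-0110, 0-1011, 00-011, 00-101*, 00-110, 000-00*, 000-11, 0001-0*, 0001-1*, 00010-*, 00011-*, 010-10*, 011-00, 1-0100*, 1-0101*, 1-1000, 10-000, 10-101*, 100-00*, 10010-*, 1010-0, 1011-1, 110-10*, 110-11*, 11001-*, 1101-0*, 1101-1*, 11010-*, 11011-*, 11100-
[col 2] -0-101, -00-00, -0010-, -10-10, 0001--, 1-010-, 110-1-, 1101--
Prime implicants: -0-101, -00-00, -0010-, -10-10, -11000, 0-0110, 0-1011, 00-011, 00-110, 000-11, 0001--, 010001, 011-00, 1-010-, 1-1000, 10-000, 1010-0, 1011-1, 110-1-, 1101--, 11100-
PI chart (minterm → PIs covering it):
  3 | 00-011,000-11
  4 | -00-00,-0010-,0001--
  5 | -0-101,-0010-,0001--
  6 | 0-0110,00-110,0001--
  7 | 000-11,0001--
  11 | 0-1011,00-011
  13 | -0-101  (sole → essential)
  14 | 00-110  (sole → essential)
  17 | 010001  (sole → essential)
  18 | -10-10  (sole → essential)
  22 | -10-10,0-0110
  24 | -11000,011-00
  27 | 0-1011  (sole → essential)
  28 | 011-00  (sole → essential)
  32 | -00-00,10-000
  36 | -00-00,-0010-,1-010-
  37 | -0-101,-0010-,1-010-
  42 | 1010-0  (sole → essential)
  45 | -0-101,1011-1
  47 | 1011-1  (sole → essential)
  50 | -10-10,110-1-
  51 | 110-1-  (sole → essential)
  52 | 1-010-,1101--
  53 | 1-010-,1101--
  54 | -10-10,110-1-,1101--
  55 | 110-1-,1101--
  56 | -11000,1-1000,11100-
  57 | 11100-  (sole → essential)
Essential prime implicants: -0-101, -10-10, 0-1011, 00-110, 010001, 011-00, 1010-0, 1011-1, 110-1-, 11100-

YES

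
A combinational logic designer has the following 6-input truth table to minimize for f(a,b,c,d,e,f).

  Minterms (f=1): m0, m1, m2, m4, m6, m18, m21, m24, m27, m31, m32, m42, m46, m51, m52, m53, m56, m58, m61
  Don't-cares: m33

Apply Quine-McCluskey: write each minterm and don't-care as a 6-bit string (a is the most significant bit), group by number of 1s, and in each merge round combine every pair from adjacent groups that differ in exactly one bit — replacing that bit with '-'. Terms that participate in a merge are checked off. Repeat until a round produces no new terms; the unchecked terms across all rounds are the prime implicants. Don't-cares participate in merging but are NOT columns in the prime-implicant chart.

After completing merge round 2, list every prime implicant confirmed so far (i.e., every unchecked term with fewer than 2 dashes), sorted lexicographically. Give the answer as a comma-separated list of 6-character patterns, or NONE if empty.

-10101, -11000, 0-0010, 011-11, 1-1010, 101-10, 11-101, 110011, 11010-, 1110-0

[col 0] 000000*, 000001*, 000010*, 000100*, 000110*, 010010*, 010101*, 011000*, 011011*, 011111*, 100000*, 100001*, 101010*, 101110*, 110011, 110100*, 110101*, 111000*, 111010*, 111101*
[col 1] -00000*, -00001*, -10101, -11000, 0-0010, 000-00*, 000-10*, 0000-0*, 00000-*, 0001-0*, 011-11, 1-1010, 10000-*, 101-10, 11-101, 11010-, 1110-0
[col 2] -0000-, 000--0
Prime implicants: -0000-, -10101, -11000, 0-0010, 000--0, 011-11, 1-1010, 101-10, 11-101, 110011, 11010-, 1110-0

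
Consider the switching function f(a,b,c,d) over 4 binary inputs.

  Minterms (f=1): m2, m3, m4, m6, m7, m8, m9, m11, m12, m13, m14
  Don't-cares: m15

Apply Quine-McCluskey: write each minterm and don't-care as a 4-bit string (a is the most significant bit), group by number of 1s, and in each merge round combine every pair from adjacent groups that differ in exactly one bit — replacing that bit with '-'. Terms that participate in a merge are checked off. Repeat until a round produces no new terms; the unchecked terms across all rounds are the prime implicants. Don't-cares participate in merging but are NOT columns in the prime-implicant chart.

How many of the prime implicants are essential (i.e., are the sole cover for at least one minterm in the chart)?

size-2^0 implicants → 0010(✓)  0011(✓)  0100(✓)  0110(✓)  0111(✓)  1000(✓)  1001(✓)  1011(✓)  1100(✓)  1101(✓)  1110(✓)  1111(✓)
size-2^1 implicants → -011(✓)  -100(✓)  -110(✓)  -111(✓)  0-10(✓)  0-11(✓)  001-(✓)  01-0(✓)  011-(✓)  1-00(✓)  1-01(✓)  1-11(✓)  10-1(✓)  100-(✓)  11-0(✓)  11-1(✓)  110-(✓)  111-(✓)
size-2^2 implicants → --11  -1-0  -11-  0-1-  1--1  1-0-  11--
Unchecked terms (primes): --11, -1-0, -11-, 0-1-, 1--1, 1-0-, 11--
Minterm coverage:
  m2 ⊆ 0-1- [E]
  m3 ⊆ --11,0-1-
  m4 ⊆ -1-0 [E]
  m6 ⊆ -1-0,-11-,0-1-
  m7 ⊆ --11,-11-,0-1-
  m8 ⊆ 1-0- [E]
  m9 ⊆ 1--1,1-0-
  m11 ⊆ --11,1--1
  m12 ⊆ -1-0,1-0-,11--
  m13 ⊆ 1--1,1-0-,11--
  m14 ⊆ -1-0,-11-,11--
E = {-1-0, 0-1-, 1-0-}

3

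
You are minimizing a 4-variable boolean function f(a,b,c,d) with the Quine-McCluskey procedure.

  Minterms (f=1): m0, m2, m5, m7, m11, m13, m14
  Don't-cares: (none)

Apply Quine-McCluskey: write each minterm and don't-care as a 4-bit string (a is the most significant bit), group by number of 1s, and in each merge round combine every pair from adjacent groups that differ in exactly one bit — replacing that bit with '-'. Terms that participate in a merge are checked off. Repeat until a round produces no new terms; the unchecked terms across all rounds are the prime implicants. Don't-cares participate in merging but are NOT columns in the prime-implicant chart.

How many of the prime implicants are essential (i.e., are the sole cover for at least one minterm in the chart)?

[col 0] 0000*, 0010*, 0101*, 0111*, 1011, 1101*, 1110
[col 1] -101, 00-0, 01-1
Prime implicants: -101, 00-0, 01-1, 1011, 1110
PI chart (minterm → PIs covering it):
  0 | 00-0  (sole → essential)
  2 | 00-0  (sole → essential)
  5 | -101,01-1
  7 | 01-1  (sole → essential)
  11 | 1011  (sole → essential)
  13 | -101  (sole → essential)
  14 | 1110  (sole → essential)
Essential prime implicants: -101, 00-0, 01-1, 1011, 1110

5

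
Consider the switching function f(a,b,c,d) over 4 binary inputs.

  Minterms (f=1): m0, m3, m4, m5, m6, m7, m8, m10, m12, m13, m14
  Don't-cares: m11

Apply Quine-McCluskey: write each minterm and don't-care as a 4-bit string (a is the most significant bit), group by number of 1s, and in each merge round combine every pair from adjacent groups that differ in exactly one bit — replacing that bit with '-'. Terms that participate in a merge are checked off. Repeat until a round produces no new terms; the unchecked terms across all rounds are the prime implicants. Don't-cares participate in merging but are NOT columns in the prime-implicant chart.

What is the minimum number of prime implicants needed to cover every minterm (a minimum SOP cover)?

size-2^0 implicants → 0000(✓)  0011(✓)  0100(✓)  0101(✓)  0110(✓)  0111(✓)  1000(✓)  1010(✓)  1011(✓)  1100(✓)  1101(✓)  1110(✓)
size-2^1 implicants → -000(✓)  -011  -100(✓)  -101(✓)  -110(✓)  0-00(✓)  0-11  01-0(✓)  01-1(✓)  010-(✓)  011-(✓)  1-00(✓)  1-10(✓)  10-0(✓)  101-  11-0(✓)  110-(✓)
size-2^2 implicants → --00  -1-0  -10-  01--  1--0
Unchecked terms (primes): --00, -011, -1-0, -10-, 0-11, 01--, 1--0, 101-
Minterm coverage:
  m0 ⊆ --00 [E]
  m3 ⊆ -011,0-11
  m4 ⊆ --00,-1-0,-10-,01--
  m5 ⊆ -10-,01--
  m6 ⊆ -1-0,01--
  m7 ⊆ 0-11,01--
  m8 ⊆ --00,1--0
  m10 ⊆ 1--0,101-
  m12 ⊆ --00,-1-0,-10-,1--0
  m13 ⊆ -10- [E]
  m14 ⊆ -1-0,1--0
E = {--00, -10-}
Petrick residual → -011, 01--, 1--0
Cover = c'd' + b'cd + bc' + a'b + ad'  |cover|=5

5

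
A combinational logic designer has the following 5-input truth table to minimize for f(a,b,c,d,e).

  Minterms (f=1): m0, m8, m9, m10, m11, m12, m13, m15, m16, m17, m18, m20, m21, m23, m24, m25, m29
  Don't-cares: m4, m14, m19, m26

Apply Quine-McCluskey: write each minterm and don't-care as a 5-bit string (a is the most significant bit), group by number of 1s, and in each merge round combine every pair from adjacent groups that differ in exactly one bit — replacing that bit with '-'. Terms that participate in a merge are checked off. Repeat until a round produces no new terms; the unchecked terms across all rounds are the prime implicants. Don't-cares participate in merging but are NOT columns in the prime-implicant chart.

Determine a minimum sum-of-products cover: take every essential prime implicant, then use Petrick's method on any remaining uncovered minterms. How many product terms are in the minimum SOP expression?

5

size-2^0 implicants → 00000(✓)  00100(✓)  01000(✓)  01001(✓)  01010(✓)  01011(✓)  01100(✓)  01101(✓)  01110(✓)  01111(✓)  10000(✓)  10001(✓)  10010(✓)  10011(✓)  10100(✓)  10101(✓)  10111(✓)  11000(✓)  11001(✓)  11010(✓)  11101(✓)
size-2^1 implicants → -0000(✓)  -0100(✓)  -1000(✓)  -1001(✓)  -1010(✓)  -1101(✓)  0-000(✓)  0-100(✓)  00-00(✓)  01-00(✓)  01-01(✓)  01-10(✓)  01-11(✓)  010-0(✓)  010-1(✓)  0100-(✓)  0101-(✓)  011-0(✓)  011-1(✓)  0110-(✓)  0111-(✓)  1-000(✓)  1-001(✓)  1-010(✓)  1-101(✓)  10-00(✓)  10-01(✓)  10-11(✓)  100-0(✓)  100-1(✓)  1000-(✓)  1001-(✓)  101-1(✓)  1010-(✓)  11-01(✓)  110-0(✓)  1100-(✓)
size-2^2 implicants → --000  -0-00  -1-01  -10-0  -100-  0--00  01--0(✓)  01--1(✓)  01-0-(✓)  01-1-(✓)  010--(✓)  011--(✓)  1--01  1-0-0  1-00-  10--1  10-0-  100--
size-2^3 implicants → 01---
Unchecked terms (primes): --000, -0-00, -1-01, -10-0, -100-, 0--00, 01---, 1--01, 1-0-0, 1-00-, 10--1, 10-0-, 100--
Minterm coverage:
  m0 ⊆ --000,-0-00,0--00
  m8 ⊆ --000,-10-0,-100-,0--00,01---
  m9 ⊆ -1-01,-100-,01---
  m10 ⊆ -10-0,01---
  m11 ⊆ 01--- [E]
  m12 ⊆ 0--00,01---
  m13 ⊆ -1-01,01---
  m15 ⊆ 01--- [E]
  m16 ⊆ --000,-0-00,1-0-0,1-00-,10-0-,100--
  m17 ⊆ 1--01,1-00-,10--1,10-0-,100--
  m18 ⊆ 1-0-0,100--
  m20 ⊆ -0-00,10-0-
  m21 ⊆ 1--01,10--1,10-0-
  m23 ⊆ 10--1 [E]
  m24 ⊆ --000,-10-0,-100-,1-0-0,1-00-
  m25 ⊆ -1-01,-100-,1--01,1-00-
  m29 ⊆ -1-01,1--01
E = {01---, 10--1}
Petrick residual → -0-00, -1-01, 1-0-0
Cover = b'd'e' + bd'e + a'b + ac'e' + ab'e  |cover|=5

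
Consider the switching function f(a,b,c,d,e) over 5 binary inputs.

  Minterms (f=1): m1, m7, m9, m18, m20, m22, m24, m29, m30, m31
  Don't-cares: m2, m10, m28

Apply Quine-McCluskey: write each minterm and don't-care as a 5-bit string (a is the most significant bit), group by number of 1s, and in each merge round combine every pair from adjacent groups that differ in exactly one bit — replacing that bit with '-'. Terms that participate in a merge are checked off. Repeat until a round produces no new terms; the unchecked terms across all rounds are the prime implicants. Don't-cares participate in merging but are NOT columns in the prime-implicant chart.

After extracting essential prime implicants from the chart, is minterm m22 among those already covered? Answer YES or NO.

size-2^0 implicants → 00001(✓)  00010(✓)  00111  01001(✓)  01010(✓)  10010(✓)  10100(✓)  10110(✓)  11000(✓)  11100(✓)  11101(✓)  11110(✓)  11111(✓)
size-2^1 implicants → -0010  0-001  0-010  1-100(✓)  1-110(✓)  10-10  101-0(✓)  11-00  111-0(✓)  111-1(✓)  1110-(✓)  1111-(✓)
size-2^2 implicants → 1-1-0  111--
Unchecked terms (primes): -0010, 0-001, 0-010, 00111, 1-1-0, 10-10, 11-00, 111--
Minterm coverage:
  m1 ⊆ 0-001 [E]
  m7 ⊆ 00111 [E]
  m9 ⊆ 0-001 [E]
  m18 ⊆ -0010,10-10
  m20 ⊆ 1-1-0 [E]
  m22 ⊆ 1-1-0,10-10
  m24 ⊆ 11-00 [E]
  m29 ⊆ 111-- [E]
  m30 ⊆ 1-1-0,111--
  m31 ⊆ 111-- [E]
E = {0-001, 00111, 1-1-0, 11-00, 111--}

YES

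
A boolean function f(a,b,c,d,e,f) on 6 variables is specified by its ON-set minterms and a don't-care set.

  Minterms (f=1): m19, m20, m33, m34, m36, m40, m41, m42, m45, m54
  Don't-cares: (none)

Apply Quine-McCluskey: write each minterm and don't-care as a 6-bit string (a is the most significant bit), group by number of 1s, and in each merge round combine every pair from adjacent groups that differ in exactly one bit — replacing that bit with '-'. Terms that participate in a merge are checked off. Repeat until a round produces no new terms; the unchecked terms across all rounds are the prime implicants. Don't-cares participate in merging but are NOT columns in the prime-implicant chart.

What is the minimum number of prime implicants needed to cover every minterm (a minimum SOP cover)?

[col 0] 010011, 010100, 100001*, 100010*, 100100, 101000*, 101001*, 101010*, 101101*, 110110
[col 1] 10-001, 10-010, 101-01, 1010-0, 10100-
Prime implicants: 010011, 010100, 10-001, 10-010, 100100, 101-01, 1010-0, 10100-, 110110
PI chart (minterm → PIs covering it):
  19 | 010011  (sole → essential)
  20 | 010100  (sole → essential)
  33 | 10-001  (sole → essential)
  34 | 10-010  (sole → essential)
  36 | 100100  (sole → essential)
  40 | 1010-0,10100-
  41 | 10-001,101-01,10100-
  42 | 10-010,1010-0
  45 | 101-01  (sole → essential)
  54 | 110110  (sole → essential)
Essential prime implicants: 010011, 010100, 10-001, 10-010, 100100, 101-01, 110110
Petrick residual → 1010-0
Minimum SOP uses 8 PIs: a'bc'd'ef + a'bc'de'f' + ab'd'e'f + ab'd'ef' + ab'c'de'f' + ab'ce'f + ab'cd'f' + abc'def'

8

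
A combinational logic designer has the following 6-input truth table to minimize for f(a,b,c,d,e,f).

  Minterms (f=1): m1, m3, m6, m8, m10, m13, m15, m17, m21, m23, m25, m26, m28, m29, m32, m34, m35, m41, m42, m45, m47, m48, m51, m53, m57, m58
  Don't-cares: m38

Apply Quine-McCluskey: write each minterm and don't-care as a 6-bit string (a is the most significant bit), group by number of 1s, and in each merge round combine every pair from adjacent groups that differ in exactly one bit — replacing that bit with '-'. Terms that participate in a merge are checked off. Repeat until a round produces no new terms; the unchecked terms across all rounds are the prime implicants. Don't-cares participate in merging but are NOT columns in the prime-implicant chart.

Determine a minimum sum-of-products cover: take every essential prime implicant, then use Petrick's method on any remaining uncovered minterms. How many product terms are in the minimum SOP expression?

13

size-2^0 implicants → 000001(✓)  000011(✓)  000110(✓)  001000(✓)  001010(✓)  001101(✓)  001111(✓)  010001(✓)  010101(✓)  010111(✓)  011001(✓)  011010(✓)  011100(✓)  011101(✓)  100000(✓)  100010(✓)  100011(✓)  100110(✓)  101001(✓)  101010(✓)  101101(✓)  101111(✓)  110000(✓)  110011(✓)  110101(✓)  111001(✓)  111010(✓)
size-2^1 implicants → -00011  -00110  -01010(✓)  -01101(✓)  -01111(✓)  -10101  -11001  -11010(✓)  0-0001  0-1010(✓)  0-1101  0000-1  0010-0  0011-1(✓)  01-001(✓)  01-101(✓)  010-01(✓)  0101-1  011-01(✓)  01110-  1-0000  1-0011  1-1001  1-1010(✓)  10-010  100-10  1000-0  10001-  101-01  1011-1(✓)
size-2^2 implicants → --1010  -011-1  01--01
Unchecked terms (primes): --1010, -00011, -00110, -011-1, -10101, -11001, 0-0001, 0-1101, 0000-1, 0010-0, 01--01, 0101-1, 01110-, 1-0000, 1-0011, 1-1001, 10-010, 100-10, 1000-0, 10001-, 101-01
Minterm coverage:
  m1 ⊆ 0-0001,0000-1
  m3 ⊆ -00011,0000-1
  m6 ⊆ -00110 [E]
  m8 ⊆ 0010-0 [E]
  m10 ⊆ --1010,0010-0
  m13 ⊆ -011-1,0-1101
  m15 ⊆ -011-1 [E]
  m17 ⊆ 0-0001,01--01
  m21 ⊆ -10101,01--01,0101-1
  m23 ⊆ 0101-1 [E]
  m25 ⊆ -11001,01--01
  m26 ⊆ --1010 [E]
  m28 ⊆ 01110- [E]
  m29 ⊆ 0-1101,01--01,01110-
  m32 ⊆ 1-0000,1000-0
  m34 ⊆ 10-010,100-10,1000-0,10001-
  m35 ⊆ -00011,1-0011,10001-
  m41 ⊆ 1-1001,101-01
  m42 ⊆ --1010,10-010
  m45 ⊆ -011-1,101-01
  m47 ⊆ -011-1 [E]
  m48 ⊆ 1-0000 [E]
  m51 ⊆ 1-0011 [E]
  m53 ⊆ -10101 [E]
  m57 ⊆ -11001,1-1001
  m58 ⊆ --1010 [E]
E = {--1010, -00110, -011-1, -10101, 0010-0, 0101-1, 01110-, 1-0000, 1-0011}
Petrick residual → 0000-1, 01--01, 1-1001, 10-010
Cover = cd'ef' + b'c'def' + b'cdf + bc'de'f + a'b'c'd'f + a'b'cd'f' + a'be'f + a'bc'df + a'bcde' + ac'd'e'f' + ac'd'ef + acd'e'f + ab'd'ef'  |cover|=13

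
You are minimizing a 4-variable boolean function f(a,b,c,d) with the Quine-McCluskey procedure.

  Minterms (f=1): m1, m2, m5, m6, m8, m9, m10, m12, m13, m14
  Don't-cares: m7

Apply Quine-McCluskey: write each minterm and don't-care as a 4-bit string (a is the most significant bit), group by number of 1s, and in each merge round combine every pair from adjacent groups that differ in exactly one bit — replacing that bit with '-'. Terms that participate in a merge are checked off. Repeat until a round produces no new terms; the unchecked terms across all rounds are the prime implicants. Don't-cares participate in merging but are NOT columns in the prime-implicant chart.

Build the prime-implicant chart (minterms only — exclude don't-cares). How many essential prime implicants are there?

size-2^0 implicants → 0001(✓)  0010(✓)  0101(✓)  0110(✓)  0111(✓)  1000(✓)  1001(✓)  1010(✓)  1100(✓)  1101(✓)  1110(✓)
size-2^1 implicants → -001(✓)  -010(✓)  -101(✓)  -110(✓)  0-01(✓)  0-10(✓)  01-1  011-  1-00(✓)  1-01(✓)  1-10(✓)  10-0(✓)  100-(✓)  11-0(✓)  110-(✓)
size-2^2 implicants → --01  --10  1--0  1-0-
Unchecked terms (primes): --01, --10, 01-1, 011-, 1--0, 1-0-
Minterm coverage:
  m1 ⊆ --01 [E]
  m2 ⊆ --10 [E]
  m5 ⊆ --01,01-1
  m6 ⊆ --10,011-
  m8 ⊆ 1--0,1-0-
  m9 ⊆ --01,1-0-
  m10 ⊆ --10,1--0
  m12 ⊆ 1--0,1-0-
  m13 ⊆ --01,1-0-
  m14 ⊆ --10,1--0
E = {--01, --10}

2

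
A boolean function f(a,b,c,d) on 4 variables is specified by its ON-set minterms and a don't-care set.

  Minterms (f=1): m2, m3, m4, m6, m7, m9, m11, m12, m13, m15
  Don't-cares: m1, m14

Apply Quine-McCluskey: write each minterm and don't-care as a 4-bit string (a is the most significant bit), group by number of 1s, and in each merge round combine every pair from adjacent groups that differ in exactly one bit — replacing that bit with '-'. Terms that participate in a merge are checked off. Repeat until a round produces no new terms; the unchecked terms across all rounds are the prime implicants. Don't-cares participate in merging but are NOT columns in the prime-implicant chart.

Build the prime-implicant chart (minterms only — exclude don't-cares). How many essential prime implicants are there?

2

Round 0: 0001✓ 0010✓ 0011✓ 0100✓ 0110✓ 0111✓ 1001✓ 1011✓ 1100✓ 1101✓ 1110✓ 1111✓
Round 1: -001✓ -011✓ -100✓ -110✓ -111✓ 0-10✓ 0-11✓ 00-1✓ 001-✓ 01-0✓ 011-✓ 1-01✓ 1-11✓ 10-1✓ 11-0✓ 11-1✓ 110-✓ 111-✓
Round 2: --11 -0-1 -1-0 -11- 0-1- 1--1 11--
PIs = {--11, -0-1, -1-0, -11-, 0-1-, 1--1, 11--}
Coverage chart:
  m2: 0-1- ←essential
  m3: --11,-0-1,0-1-
  m4: -1-0 ←essential
  m6: -1-0,-11-,0-1-
  m7: --11,-11-,0-1-
  m9: -0-1,1--1
  m11: --11,-0-1,1--1
  m12: -1-0,11--
  m13: 1--1,11--
  m15: --11,-11-,1--1,11--
Essential: -1-0, 0-1-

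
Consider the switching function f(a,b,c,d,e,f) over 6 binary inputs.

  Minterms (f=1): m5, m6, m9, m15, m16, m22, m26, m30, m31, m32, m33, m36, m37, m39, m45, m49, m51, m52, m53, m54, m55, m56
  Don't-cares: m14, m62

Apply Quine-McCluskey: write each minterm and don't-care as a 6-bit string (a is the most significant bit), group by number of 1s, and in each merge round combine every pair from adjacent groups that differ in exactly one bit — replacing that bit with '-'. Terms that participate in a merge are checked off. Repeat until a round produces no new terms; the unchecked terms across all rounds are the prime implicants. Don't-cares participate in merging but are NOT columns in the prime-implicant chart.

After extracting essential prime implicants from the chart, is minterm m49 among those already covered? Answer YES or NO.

size-2^0 implicants → 000101(✓)  000110(✓)  001001  001110(✓)  001111(✓)  010000  010110(✓)  011010(✓)  011110(✓)  011111(✓)  100000(✓)  100001(✓)  100100(✓)  100101(✓)  100111(✓)  101101(✓)  110001(✓)  110011(✓)  110100(✓)  110101(✓)  110110(✓)  110111(✓)  111000  111110(✓)
size-2^1 implicants → -00101  -10110(✓)  -11110(✓)  0-0110(✓)  0-1110(✓)  0-1111(✓)  00-110(✓)  00111-(✓)  01-110(✓)  011-10  01111-(✓)  1-0001(✓)  1-0100(✓)  1-0101(✓)  1-0111(✓)  10-101  100-00(✓)  100-01(✓)  10000-(✓)  1001-1(✓)  10010-(✓)  11-110(✓)  110-01(✓)  110-11(✓)  1100-1(✓)  1101-0(✓)  1101-1(✓)  11010-(✓)  11011-(✓)
size-2^2 implicants → -1-110  0--110  0-111-  1-0-01  1-01-1  1-010-  100-0-  110--1  1101--
Unchecked terms (primes): -00101, -1-110, 0--110, 0-111-, 001001, 010000, 011-10, 1-0-01, 1-01-1, 1-010-, 10-101, 100-0-, 110--1, 1101--, 111000
Minterm coverage:
  m5 ⊆ -00101 [E]
  m6 ⊆ 0--110 [E]
  m9 ⊆ 001001 [E]
  m15 ⊆ 0-111- [E]
  m16 ⊆ 010000 [E]
  m22 ⊆ -1-110,0--110
  m26 ⊆ 011-10 [E]
  m30 ⊆ -1-110,0--110,0-111-,011-10
  m31 ⊆ 0-111- [E]
  m32 ⊆ 100-0- [E]
  m33 ⊆ 1-0-01,100-0-
  m36 ⊆ 1-010-,100-0-
  m37 ⊆ -00101,1-0-01,1-01-1,1-010-,10-101,100-0-
  m39 ⊆ 1-01-1 [E]
  m45 ⊆ 10-101 [E]
  m49 ⊆ 1-0-01,110--1
  m51 ⊆ 110--1 [E]
  m52 ⊆ 1-010-,1101--
  m53 ⊆ 1-0-01,1-01-1,1-010-,110--1,1101--
  m54 ⊆ -1-110,1101--
  m55 ⊆ 1-01-1,110--1,1101--
  m56 ⊆ 111000 [E]
E = {-00101, 0--110, 0-111-, 001001, 010000, 011-10, 1-01-1, 10-101, 100-0-, 110--1, 111000}

YES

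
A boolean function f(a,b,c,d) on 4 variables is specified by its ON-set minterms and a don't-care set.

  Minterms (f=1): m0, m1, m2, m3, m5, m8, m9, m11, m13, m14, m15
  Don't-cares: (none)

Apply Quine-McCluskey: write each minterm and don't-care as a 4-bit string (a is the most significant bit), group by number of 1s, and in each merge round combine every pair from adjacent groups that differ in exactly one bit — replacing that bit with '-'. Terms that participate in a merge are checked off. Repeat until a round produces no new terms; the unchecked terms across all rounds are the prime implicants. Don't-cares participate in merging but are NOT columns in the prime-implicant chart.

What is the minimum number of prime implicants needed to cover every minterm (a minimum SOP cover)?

Round 0: 0000✓ 0001✓ 0010✓ 0011✓ 0101✓ 1000✓ 1001✓ 1011✓ 1101✓ 1110✓ 1111✓
Round 1: -000✓ -001✓ -011✓ -101✓ 0-01✓ 00-0✓ 00-1✓ 000-✓ 001-✓ 1-01✓ 1-11✓ 10-1✓ 100-✓ 11-1✓ 111-
Round 2: --01 -0-1 -00- 00-- 1--1
PIs = {--01, -0-1, -00-, 00--, 1--1, 111-}
Coverage chart:
  m0: -00-,00--
  m1: --01,-0-1,-00-,00--
  m2: 00-- ←essential
  m3: -0-1,00--
  m5: --01 ←essential
  m8: -00- ←essential
  m9: --01,-0-1,-00-,1--1
  m11: -0-1,1--1
  m13: --01,1--1
  m14: 111- ←essential
  m15: 1--1,111-
Essential: --01, -00-, 00--, 111-
Petrick residual → -0-1
Min cover (5 terms): c'd + b'd + b'c' + a'b' + abc

5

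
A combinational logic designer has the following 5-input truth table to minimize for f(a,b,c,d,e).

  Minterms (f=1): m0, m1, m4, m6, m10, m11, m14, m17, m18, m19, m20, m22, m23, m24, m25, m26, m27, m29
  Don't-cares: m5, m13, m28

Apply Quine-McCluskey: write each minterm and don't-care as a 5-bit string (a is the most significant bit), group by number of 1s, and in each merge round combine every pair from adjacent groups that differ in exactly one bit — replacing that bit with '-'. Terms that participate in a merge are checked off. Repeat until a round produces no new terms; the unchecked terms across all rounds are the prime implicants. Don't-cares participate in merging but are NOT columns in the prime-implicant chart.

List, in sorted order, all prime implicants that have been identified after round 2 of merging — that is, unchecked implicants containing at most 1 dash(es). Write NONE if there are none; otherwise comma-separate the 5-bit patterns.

size-2^0 implicants → 00000(✓)  00001(✓)  00100(✓)  00101(✓)  00110(✓)  01010(✓)  01011(✓)  01101(✓)  01110(✓)  10001(✓)  10010(✓)  10011(✓)  10100(✓)  10110(✓)  10111(✓)  11000(✓)  11001(✓)  11010(✓)  11011(✓)  11100(✓)  11101(✓)
size-2^1 implicants → -0001  -0100(✓)  -0110(✓)  -1010(✓)  -1011(✓)  -1101  0-101  0-110  00-00(✓)  00-01(✓)  0000-(✓)  001-0(✓)  0010-(✓)  01-10  0101-(✓)  1-001(✓)  1-010(✓)  1-011(✓)  1-100  10-10(✓)  10-11(✓)  100-1(✓)  1001-(✓)  101-0(✓)  1011-(✓)  11-00(✓)  11-01(✓)  110-0(✓)  110-1(✓)  1100-(✓)  1101-(✓)  1110-(✓)
size-2^2 implicants → -01-0  -101-  00-0-  1-0-1  1-01-  10-1-  11-0-  110--
Unchecked terms (primes): -0001, -01-0, -101-, -1101, 0-101, 0-110, 00-0-, 01-10, 1-0-1, 1-01-, 1-100, 10-1-, 11-0-, 110--

-0001, -1101, 0-101, 0-110, 01-10, 1-100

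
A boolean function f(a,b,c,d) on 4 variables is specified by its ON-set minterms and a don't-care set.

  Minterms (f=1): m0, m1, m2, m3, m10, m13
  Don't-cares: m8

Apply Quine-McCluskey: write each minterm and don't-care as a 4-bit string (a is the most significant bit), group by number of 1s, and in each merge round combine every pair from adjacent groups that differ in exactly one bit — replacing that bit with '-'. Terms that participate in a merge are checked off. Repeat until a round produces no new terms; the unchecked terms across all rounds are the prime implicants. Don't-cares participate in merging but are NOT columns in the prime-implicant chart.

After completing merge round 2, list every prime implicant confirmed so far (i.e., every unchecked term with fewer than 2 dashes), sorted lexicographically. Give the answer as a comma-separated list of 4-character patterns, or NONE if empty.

size-2^0 implicants → 0000(✓)  0001(✓)  0010(✓)  0011(✓)  1000(✓)  1010(✓)  1101
size-2^1 implicants → -000(✓)  -010(✓)  00-0(✓)  00-1(✓)  000-(✓)  001-(✓)  10-0(✓)
size-2^2 implicants → -0-0  00--
Unchecked terms (primes): -0-0, 00--, 1101

1101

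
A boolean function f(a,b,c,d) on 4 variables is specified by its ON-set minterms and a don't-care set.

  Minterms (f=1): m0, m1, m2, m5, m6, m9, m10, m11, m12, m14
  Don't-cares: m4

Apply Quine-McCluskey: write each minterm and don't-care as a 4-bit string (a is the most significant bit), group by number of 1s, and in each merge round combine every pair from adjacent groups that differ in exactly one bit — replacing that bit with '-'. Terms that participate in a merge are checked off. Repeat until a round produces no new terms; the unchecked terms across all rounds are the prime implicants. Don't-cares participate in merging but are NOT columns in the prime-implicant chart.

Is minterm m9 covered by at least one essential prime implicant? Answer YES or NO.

NO

Round 0: 0000✓ 0001✓ 0010✓ 0100✓ 0101✓ 0110✓ 1001✓ 1010✓ 1011✓ 1100✓ 1110✓
Round 1: -001 -010✓ -100✓ -110✓ 0-00✓ 0-01✓ 0-10✓ 00-0✓ 000-✓ 01-0✓ 010-✓ 1-10✓ 10-1 101- 11-0✓
Round 2: --10 -1-0 0--0 0-0-
PIs = {--10, -001, -1-0, 0--0, 0-0-, 10-1, 101-}
Coverage chart:
  m0: 0--0,0-0-
  m1: -001,0-0-
  m2: --10,0--0
  m5: 0-0- ←essential
  m6: --10,-1-0,0--0
  m9: -001,10-1
  m10: --10,101-
  m11: 10-1,101-
  m12: -1-0 ←essential
  m14: --10,-1-0
Essential: -1-0, 0-0-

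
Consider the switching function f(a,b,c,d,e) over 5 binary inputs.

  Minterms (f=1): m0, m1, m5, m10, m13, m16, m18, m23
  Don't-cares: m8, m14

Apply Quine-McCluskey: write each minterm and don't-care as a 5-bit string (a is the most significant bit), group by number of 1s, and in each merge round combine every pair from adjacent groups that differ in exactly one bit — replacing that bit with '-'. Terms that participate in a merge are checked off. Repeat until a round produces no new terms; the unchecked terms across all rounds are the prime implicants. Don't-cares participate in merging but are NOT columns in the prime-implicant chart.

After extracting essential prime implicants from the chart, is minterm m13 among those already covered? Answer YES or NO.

Round 0: 00000✓ 00001✓ 00101✓ 01000✓ 01010✓ 01101✓ 01110✓ 10000✓ 10010✓ 10111
Round 1: -0000 0-000 0-101 00-01 0000- 01-10 010-0 100-0
PIs = {-0000, 0-000, 0-101, 00-01, 0000-, 01-10, 010-0, 100-0, 10111}
Coverage chart:
  m0: -0000,0-000,0000-
  m1: 00-01,0000-
  m5: 0-101,00-01
  m10: 01-10,010-0
  m13: 0-101 ←essential
  m16: -0000,100-0
  m18: 100-0 ←essential
  m23: 10111 ←essential
Essential: 0-101, 100-0, 10111

YES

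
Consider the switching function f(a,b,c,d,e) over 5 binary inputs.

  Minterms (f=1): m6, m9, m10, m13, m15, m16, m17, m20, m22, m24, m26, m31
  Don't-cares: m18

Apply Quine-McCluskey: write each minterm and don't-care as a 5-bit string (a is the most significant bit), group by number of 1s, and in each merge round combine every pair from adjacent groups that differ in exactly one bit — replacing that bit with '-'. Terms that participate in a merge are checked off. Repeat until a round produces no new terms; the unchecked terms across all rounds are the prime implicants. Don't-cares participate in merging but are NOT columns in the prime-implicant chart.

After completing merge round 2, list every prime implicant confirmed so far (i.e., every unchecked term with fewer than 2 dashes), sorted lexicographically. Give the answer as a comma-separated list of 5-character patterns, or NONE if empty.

[col 0] 00110*, 01001*, 01010*, 01101*, 01111*, 10000*, 10001*, 10010*, 10100*, 10110*, 11000*, 11010*, 11111*
[col 1] -0110, -1010, -1111, 01-01, 011-1, 1-000*, 1-010*, 10-00*, 10-10*, 100-0*, 1000-, 101-0*, 110-0*
[col 2] 1-0-0, 10--0
Prime implicants: -0110, -1010, -1111, 01-01, 011-1, 1-0-0, 10--0, 1000-

-0110, -1010, -1111, 01-01, 011-1, 1000-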